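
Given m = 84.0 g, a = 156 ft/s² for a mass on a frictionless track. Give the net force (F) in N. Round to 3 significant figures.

From Newton's second law: F = m·a.
m = 84.0 g = 0.08400 kg; a = 156 ft/s² = 47.55 m/s².
F = 3.994 N

3.99 N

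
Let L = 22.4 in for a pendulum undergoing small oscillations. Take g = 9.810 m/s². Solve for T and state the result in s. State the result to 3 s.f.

Directly: T = 2π√(L/g).
L = 22.4 in = 0.5690 m; g = 9.810 m/s².
T = 1.513 s

1.51 s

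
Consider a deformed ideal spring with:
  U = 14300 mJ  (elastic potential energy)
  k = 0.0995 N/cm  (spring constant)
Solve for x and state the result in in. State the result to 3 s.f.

Rearranging: x = √(2U/k).
U = 14300 mJ = 14.30 J; k = 0.0995 N/cm = 9.950 N/m.
x = 1.695 m
1.695 m × (1 in / 0.02540 m) = 66.75 in

66.7 in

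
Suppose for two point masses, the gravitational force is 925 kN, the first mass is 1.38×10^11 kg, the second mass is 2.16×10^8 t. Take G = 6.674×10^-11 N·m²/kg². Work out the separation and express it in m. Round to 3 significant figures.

Rearranging: r = √(G·m₁m₂/F).
F = 925 kN = 9.250×10^5 N; m₁ = 1.38×10^11 kg; m₂ = 2.16×10^8 t = 2.160×10^11 kg; G = 6.674×10^-11 N·m²/kg².
r = 1467 m

1470 m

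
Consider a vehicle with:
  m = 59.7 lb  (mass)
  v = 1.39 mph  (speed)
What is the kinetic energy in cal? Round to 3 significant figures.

KE is given directly by: KE = ½mv².
m = 59.7 lb = 27.08 kg; v = 1.39 mph = 0.6214 m/s.
KE = 5.228 J  (the unit combination reduces to kg·m²/s² = J)
5.228 J × (1 cal / 4.184 J) = 1.250 cal

1.25 cal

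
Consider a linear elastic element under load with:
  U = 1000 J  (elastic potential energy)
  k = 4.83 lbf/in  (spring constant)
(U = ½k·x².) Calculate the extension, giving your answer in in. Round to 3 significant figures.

Rearranging U = ½k·x² for x: x = √(2U/k).
U = 1000 J; k = 4.83 lbf/in = 845.9 N/m.
x = 1.538 m
1.538 m × (1 in / 0.02540 m) = 60.54 in

60.5 in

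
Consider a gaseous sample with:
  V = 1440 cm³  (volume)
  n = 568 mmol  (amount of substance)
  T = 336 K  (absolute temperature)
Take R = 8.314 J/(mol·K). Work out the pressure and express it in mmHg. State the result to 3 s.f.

From the ideal-gas law: P = nRT/V.
V = 1440 cm³ = 0.001440 m³; n = 568 mmol = 0.5680 mol; T = 336 K; R = 8.314 J/(mol·K).
P = 1.102×10^6 Pa
1.102×10^6 Pa × (1 mmHg / 133.3 Pa) = 8265 mmHg

8260 mmHg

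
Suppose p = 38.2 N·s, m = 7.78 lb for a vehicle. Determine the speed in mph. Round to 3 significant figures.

Rearranging: v = p/m.
p = 38.2 N·s = 38.20 kg·m/s; m = 7.78 lb = 3.529 kg.
v = 10.82 m/s
10.82 m/s × (1 mph / 0.4470 m/s) = 24.21 mph

24.2 mph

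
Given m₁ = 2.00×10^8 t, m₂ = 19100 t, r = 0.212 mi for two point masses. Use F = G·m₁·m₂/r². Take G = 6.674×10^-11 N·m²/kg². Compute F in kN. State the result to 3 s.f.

2.19 kN

Directly: F = Gm₁m₂/r².
m₁ = 2.00×10^8 t = 2.000×10^11 kg; m₂ = 19100 t = 1.910×10^7 kg; r = 0.212 mi = 341.2 m; G = 6.674×10^-11 N·m²/kg².
F = 2190 N  (the unit combination reduces to kg·m/s² = N)
2190 N × (1 kN / 1000 N) = 2.190 kN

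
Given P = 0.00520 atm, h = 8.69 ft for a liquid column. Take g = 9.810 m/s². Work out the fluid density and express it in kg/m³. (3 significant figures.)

20.3 kg/m³

Rearranging: ρ = P/(g·h).
P = 0.00520 atm = 526.9 Pa; h = 8.69 ft = 2.649 m; g = 9.810 m/s².
ρ = 20.28 kg/m³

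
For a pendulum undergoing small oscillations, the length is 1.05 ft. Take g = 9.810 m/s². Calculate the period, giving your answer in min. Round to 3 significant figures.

T is given directly by: T = 2π√(L/g).
L = 1.05 ft = 0.3200 m; g = 9.810 m/s².
T = 1.135 s
1.135 s × (1 min / 60.00 s) = 0.01891 min

0.0189 min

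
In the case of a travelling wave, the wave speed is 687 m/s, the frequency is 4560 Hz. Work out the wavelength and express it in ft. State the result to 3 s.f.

0.494 ft

Rearranging v = f·λ for λ: λ = v/f.
v = 687 m/s; f = 4560 Hz.
λ = 0.1507 m
0.1507 m × (1 ft / 0.3048 m) = 0.4943 ft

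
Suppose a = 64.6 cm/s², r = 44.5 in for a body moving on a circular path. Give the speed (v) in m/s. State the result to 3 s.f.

0.855 m/s

Rearranging: v = √(a·r).
a = 64.6 cm/s² = 0.6460 m/s²; r = 44.5 in = 1.130 m.
v = 0.8545 m/s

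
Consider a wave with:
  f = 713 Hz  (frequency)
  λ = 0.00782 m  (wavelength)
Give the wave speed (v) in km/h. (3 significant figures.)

v is given directly by: v = fλ.
f = 713 Hz; λ = 0.00782 m.
v = 5.576 m/s
5.576 m/s × (1 km/h / 0.2778 m/s) = 20.07 km/h

20.1 km/h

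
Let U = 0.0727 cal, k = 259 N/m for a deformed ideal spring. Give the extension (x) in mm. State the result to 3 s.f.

Solving U = ½k·x² for x: x = √(2U/k).
U = 0.0727 cal = 0.3042 J; k = 259 N/m.
x = 0.04846 m
0.04846 m × (1 mm / 0.001000 m) = 48.46 mm

48.5 mm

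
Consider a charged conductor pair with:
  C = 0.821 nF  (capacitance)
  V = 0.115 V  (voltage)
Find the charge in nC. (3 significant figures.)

0.0944 nC

Rearranging C = Q/V for Q: Q = CV.
C = 0.821 nF = 8.210×10^-10 F; V = 0.115 V.
Q = 9.442×10^-11 C
9.442×10^-11 C × (1 nC / 1.000×10^-9 C) = 0.09441 nC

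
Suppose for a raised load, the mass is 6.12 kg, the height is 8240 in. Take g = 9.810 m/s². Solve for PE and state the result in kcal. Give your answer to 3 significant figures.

3.00 kcal

PE is given directly by: PE = mgh.
m = 6.12 kg; h = 8240 in = 209.3 m; g = 9.810 m/s².
PE = 12566 J  (the unit combination reduces to kg·m²/s² = J)
12566 J × (1 kcal / 4184 J) = 3.003 kcal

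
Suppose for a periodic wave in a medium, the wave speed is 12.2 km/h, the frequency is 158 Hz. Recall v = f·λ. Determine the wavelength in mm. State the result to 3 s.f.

Rearranging v = f·λ for λ: λ = v/f.
v = 12.2 km/h = 3.389 m/s; f = 158 Hz.
λ = 0.02145 m
0.02145 m × (1 mm / 0.001000 m) = 21.45 mm

21.4 mm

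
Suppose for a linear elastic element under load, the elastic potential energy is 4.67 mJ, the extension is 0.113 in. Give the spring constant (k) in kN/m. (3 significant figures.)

Solving U = ½k·x² for k: k = 2U/x².
U = 4.67 mJ = 0.004670 J; x = 0.113 in = 0.002870 m.
k = 1134 N/m
1134 N/m × (1 kN/m / 1000 N/m) = 1.134 kN/m

1.13 kN/m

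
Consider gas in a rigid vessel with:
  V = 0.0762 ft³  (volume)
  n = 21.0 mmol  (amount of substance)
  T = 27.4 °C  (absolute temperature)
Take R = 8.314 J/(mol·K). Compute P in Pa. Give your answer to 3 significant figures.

24300 Pa

From the ideal-gas law: P = nRT/V.
V = 0.0762 ft³ = 0.002158 m³; n = 21.0 mmol = 0.02100 mol; T = 27.4 °C = 300.5 K; R = 8.314 J/(mol·K).
P = 24319 Pa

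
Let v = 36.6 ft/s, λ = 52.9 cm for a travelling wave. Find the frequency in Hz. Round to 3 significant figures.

Solving v = f·λ for f: f = v/λ.
v = 36.6 ft/s = 11.16 m/s; λ = 52.9 cm = 0.5290 m.
f = 21.09 Hz

21.1 Hz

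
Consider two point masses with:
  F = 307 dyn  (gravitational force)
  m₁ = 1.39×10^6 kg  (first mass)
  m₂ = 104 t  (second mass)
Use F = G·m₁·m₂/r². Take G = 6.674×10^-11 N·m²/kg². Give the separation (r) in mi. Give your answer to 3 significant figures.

0.0348 mi

From Newton's law of gravitation: r = √(G·m₁m₂/F).
F = 307 dyn = 0.003070 N; m₁ = 1.39×10^6 kg; m₂ = 104 t = 1.040×10^5 kg; G = 6.674×10^-11 N·m²/kg².
r = 56.06 m
56.06 m × (1 mi / 1609 m) = 0.03483 mi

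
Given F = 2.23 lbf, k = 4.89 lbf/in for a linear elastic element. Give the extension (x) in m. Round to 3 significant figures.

0.0116 m

Rearranging: x = F/k.
F = 2.23 lbf = 9.920 N; k = 4.89 lbf/in = 856.4 N/m.
x = 0.01158 m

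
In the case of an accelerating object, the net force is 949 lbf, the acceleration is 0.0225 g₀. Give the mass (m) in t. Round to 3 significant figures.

From Newton's second law: m = F/a.
F = 949 lbf = 4221 N; a = 0.0225 g₀ = 0.2206 m/s².
m = 19132 kg
19132 kg × (1 t / 1000 kg) = 19.13 t

19.1 t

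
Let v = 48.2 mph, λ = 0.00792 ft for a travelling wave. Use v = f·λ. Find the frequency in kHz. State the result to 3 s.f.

Rearranging: f = v/λ.
v = 48.2 mph = 21.55 m/s; λ = 0.00792 ft = 0.002414 m.
f = 8926 Hz
8926 Hz × (1 kHz / 1000 Hz) = 8.926 kHz

8.93 kHz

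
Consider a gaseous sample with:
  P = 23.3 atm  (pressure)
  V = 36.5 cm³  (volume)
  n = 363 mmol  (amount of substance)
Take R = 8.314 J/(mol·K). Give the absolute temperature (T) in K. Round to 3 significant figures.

Solving PV = nRT for T: T = PV/(nR).
P = 23.3 atm = 2.361×10^6 Pa; V = 36.5 cm³ = 3.650×10^-5 m³; n = 363 mmol = 0.3630 mol; R = 8.314 J/(mol·K).
T = 28.55 K

28.6 K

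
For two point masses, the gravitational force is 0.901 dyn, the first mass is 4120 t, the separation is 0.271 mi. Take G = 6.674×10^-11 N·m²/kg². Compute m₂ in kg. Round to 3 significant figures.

Rearranging: m₂ = F·r²/(G·m₁).
F = 0.901 dyn = 9.010×10^-6 N; m₁ = 4120 t = 4.120×10^6 kg; r = 0.271 mi = 436.1 m; G = 6.674×10^-11 N·m²/kg².
m₂ = 6233 kg

6230 kg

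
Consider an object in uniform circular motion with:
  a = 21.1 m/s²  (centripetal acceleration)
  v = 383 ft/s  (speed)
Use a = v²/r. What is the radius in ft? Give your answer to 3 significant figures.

2120 ft

Solving a = v²/r for r: r = v²/a.
a = 21.1 m/s²; v = 383 ft/s = 116.7 m/s.
r = 645.9 m
645.9 m × (1 ft / 0.3048 m) = 2119 ft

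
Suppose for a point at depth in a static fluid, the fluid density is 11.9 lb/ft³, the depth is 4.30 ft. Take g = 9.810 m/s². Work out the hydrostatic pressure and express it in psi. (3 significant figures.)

Directly: P = ρgh.
ρ = 11.9 lb/ft³ = 190.6 kg/m³; h = 4.30 ft = 1.311 m; g = 9.810 m/s².
P = 2451 Pa
2451 Pa × (1 psi / 6895 Pa) = 0.3555 psi

0.355 psi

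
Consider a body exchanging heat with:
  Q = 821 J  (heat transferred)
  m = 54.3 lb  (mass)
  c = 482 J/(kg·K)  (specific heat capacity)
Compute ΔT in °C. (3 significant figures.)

Rearranging Q = m·c·ΔT for ΔT: ΔT = Q/(m·c).
Q = 821 J; m = 54.3 lb = 24.63 kg; c = 482 J/(kg·K).
ΔT = 0.06916 K
Since 1 °C = 1 K, 0.06916 °C.

0.0692 °C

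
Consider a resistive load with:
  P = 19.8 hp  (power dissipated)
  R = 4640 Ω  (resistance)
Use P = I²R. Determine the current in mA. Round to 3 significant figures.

1780 mA

Rearranging: I = √(P/R).
P = 19.8 hp = 14765 W; R = 4640 Ω.
I = 1.784 A
1.784 A × (1 mA / 0.001000 A) = 1784 mA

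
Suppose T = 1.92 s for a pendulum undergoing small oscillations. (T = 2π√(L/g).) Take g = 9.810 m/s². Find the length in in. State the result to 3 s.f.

36.1 in

Rearranging: L = g·(T/2π)².
T = 1.92 s; g = 9.810 m/s².
L = 0.9160 m
0.9160 m × (1 in / 0.02540 m) = 36.06 in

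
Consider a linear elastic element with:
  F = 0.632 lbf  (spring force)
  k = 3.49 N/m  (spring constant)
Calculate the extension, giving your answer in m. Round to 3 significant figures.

Rearranging F = k·x for x: x = F/k.
F = 0.632 lbf = 2.811 N; k = 3.49 N/m.
x = 0.8055 m

0.806 m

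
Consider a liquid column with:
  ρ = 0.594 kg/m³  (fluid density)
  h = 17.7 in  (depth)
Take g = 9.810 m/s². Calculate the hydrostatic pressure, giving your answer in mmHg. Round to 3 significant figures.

Directly: P = ρgh.
ρ = 0.594 kg/m³; h = 17.7 in = 0.4496 m; g = 9.810 m/s².
P = 2.620 Pa
2.620 Pa × (1 mmHg / 133.3 Pa) = 0.01965 mmHg

0.0196 mmHg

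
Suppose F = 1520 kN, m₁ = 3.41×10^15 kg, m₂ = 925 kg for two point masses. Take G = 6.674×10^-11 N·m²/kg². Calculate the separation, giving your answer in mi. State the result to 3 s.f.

0.00731 mi

From Newton's law of gravitation: r = √(G·m₁m₂/F).
F = 1520 kN = 1.520×10^6 N; m₁ = 3.41×10^15 kg; m₂ = 925 kg; G = 6.674×10^-11 N·m²/kg².
r = 11.77 m
11.77 m × (1 mi / 1609 m) = 0.007313 mi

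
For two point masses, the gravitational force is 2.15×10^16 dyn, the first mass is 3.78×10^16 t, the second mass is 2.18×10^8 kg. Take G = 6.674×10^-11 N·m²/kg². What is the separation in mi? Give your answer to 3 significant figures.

From Newton's law of gravitation: r = √(G·m₁m₂/F).
F = 2.15×10^16 dyn = 2.150×10^11 N; m₁ = 3.78×10^16 t = 3.780×10^19 kg; m₂ = 2.18×10^8 kg; G = 6.674×10^-11 N·m²/kg².
r = 1599 m
1599 m × (1 mi / 1609 m) = 0.9938 mi

0.994 mi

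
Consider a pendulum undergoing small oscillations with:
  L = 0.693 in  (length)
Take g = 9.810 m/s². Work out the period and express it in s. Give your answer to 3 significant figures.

0.266 s

Directly: T = 2π√(L/g).
L = 0.693 in = 0.01760 m; g = 9.810 m/s².
T = 0.2662 s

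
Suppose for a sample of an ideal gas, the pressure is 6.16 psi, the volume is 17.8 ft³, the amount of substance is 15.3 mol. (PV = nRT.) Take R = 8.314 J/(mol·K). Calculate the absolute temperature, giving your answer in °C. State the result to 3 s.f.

From the ideal-gas law: T = PV/(nR).
P = 6.16 psi = 42472 Pa; V = 17.8 ft³ = 0.5040 m³; n = 15.3 mol; R = 8.314 J/(mol·K).
T = 168.3 K
168.3 K − 273.15 = -104.9 °C

-105 °C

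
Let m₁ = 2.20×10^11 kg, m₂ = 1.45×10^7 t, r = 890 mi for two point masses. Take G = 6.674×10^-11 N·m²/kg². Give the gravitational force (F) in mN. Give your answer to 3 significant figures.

104 mN

F is given directly by: F = Gm₁m₂/r².
m₁ = 2.20×10^11 kg; m₂ = 1.45×10^7 t = 1.450×10^10 kg; r = 890 mi = 1.432×10^6 m; G = 6.674×10^-11 N·m²/kg².
F = 0.1038 N  (the unit combination reduces to kg·m/s² = N)
0.1038 N × (1 mN / 0.001000 N) = 103.8 mN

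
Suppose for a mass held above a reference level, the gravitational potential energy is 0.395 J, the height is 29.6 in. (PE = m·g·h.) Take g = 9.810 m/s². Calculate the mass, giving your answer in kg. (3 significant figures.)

Rearranging: m = PE/(g·h).
PE = 0.395 J; h = 29.6 in = 0.7518 m; g = 9.810 m/s².
m = 0.05356 kg

0.0536 kg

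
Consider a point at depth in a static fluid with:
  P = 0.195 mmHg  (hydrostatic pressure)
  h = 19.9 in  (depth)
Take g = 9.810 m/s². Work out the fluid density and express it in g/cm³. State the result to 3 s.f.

Solving P = ρ·g·h for ρ: ρ = P/(g·h).
P = 0.195 mmHg = 26.00 Pa; h = 19.9 in = 0.5055 m; g = 9.810 m/s².
ρ = 5.243 kg/m³
5.243 kg/m³ × (1 g/cm³ / 1000 kg/m³) = 0.005243 g/cm³

0.00524 g/cm³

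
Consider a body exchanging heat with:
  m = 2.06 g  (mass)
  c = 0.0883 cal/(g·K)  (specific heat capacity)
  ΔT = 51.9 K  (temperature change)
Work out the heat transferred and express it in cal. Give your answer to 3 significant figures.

9.44 cal

Q is given directly by: Q = mcΔT.
m = 2.06 g = 0.002060 kg; c = 0.0883 cal/(g·K) = 369.4 J/(kg·K); ΔT = 51.9 K.
Q = 39.50 J  (the unit combination reduces to kg·m²/s² = J)
39.50 J × (1 cal / 4.184 J) = 9.441 cal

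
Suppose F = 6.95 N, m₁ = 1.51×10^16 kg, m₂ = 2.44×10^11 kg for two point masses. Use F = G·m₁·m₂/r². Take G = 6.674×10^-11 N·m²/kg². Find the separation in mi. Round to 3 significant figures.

Rearranging: r = √(G·m₁m₂/F).
F = 6.95 N; m₁ = 1.51×10^16 kg; m₂ = 2.44×10^11 kg; G = 6.674×10^-11 N·m²/kg².
r = 1.881×10^8 m
1.881×10^8 m × (1 mi / 1609 m) = 1.169×10^5 mi

1.17×10^5 mi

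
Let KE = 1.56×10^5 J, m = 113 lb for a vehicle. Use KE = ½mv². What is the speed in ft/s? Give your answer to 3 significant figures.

256 ft/s

Solving KE = ½mv² for v: v = √(2·KE/m).
KE = 1.56×10^5 J; m = 113 lb = 51.26 kg.
v = 78.02 m/s
78.02 m/s × (1 ft/s / 0.3048 m/s) = 256.0 ft/s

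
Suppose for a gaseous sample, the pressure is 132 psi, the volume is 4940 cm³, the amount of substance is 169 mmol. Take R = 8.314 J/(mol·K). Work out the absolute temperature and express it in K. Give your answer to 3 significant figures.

3200 K

Rearranging PV = nRT for T: T = PV/(nR).
P = 132 psi = 9.101×10^5 Pa; V = 4940 cm³ = 0.004940 m³; n = 169 mmol = 0.1690 mol; R = 8.314 J/(mol·K).
T = 3200 K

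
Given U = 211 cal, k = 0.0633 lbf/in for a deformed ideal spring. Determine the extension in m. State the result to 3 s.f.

Solving U = ½k·x² for x: x = √(2U/k).
U = 211 cal = 882.8 J; k = 0.0633 lbf/in = 11.09 N/m.
x = 12.62 m

12.6 m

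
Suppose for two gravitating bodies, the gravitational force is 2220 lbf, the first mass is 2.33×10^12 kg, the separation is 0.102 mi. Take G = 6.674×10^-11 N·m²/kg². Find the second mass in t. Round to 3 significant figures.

1710 t

Solving F = G·m₁·m₂/r² for m₂: m₂ = F·r²/(G·m₁).
F = 2220 lbf = 9875 N; m₁ = 2.33×10^12 kg; r = 0.102 mi = 164.2 m; G = 6.674×10^-11 N·m²/kg².
m₂ = 1.711×10^6 kg
1.711×10^6 kg × (1 t / 1000 kg) = 1711 t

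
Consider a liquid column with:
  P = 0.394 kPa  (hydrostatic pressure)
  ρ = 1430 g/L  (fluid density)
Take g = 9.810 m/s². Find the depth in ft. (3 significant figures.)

0.0921 ft

Solving P = ρ·g·h for h: h = P/(ρ·g).
P = 0.394 kPa = 394.0 Pa; ρ = 1430 g/L = 1430 kg/m³; g = 9.810 m/s².
h = 0.02809 m
0.02809 m × (1 ft / 0.3048 m) = 0.09215 ft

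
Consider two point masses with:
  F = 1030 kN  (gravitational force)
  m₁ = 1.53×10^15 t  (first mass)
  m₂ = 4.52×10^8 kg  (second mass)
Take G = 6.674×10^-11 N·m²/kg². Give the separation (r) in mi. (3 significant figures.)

From Newton's law of gravitation: r = √(G·m₁m₂/F).
F = 1030 kN = 1.030×10^6 N; m₁ = 1.53×10^15 t = 1.530×10^18 kg; m₂ = 4.52×10^8 kg; G = 6.674×10^-11 N·m²/kg².
r = 2.117×10^5 m
2.117×10^5 m × (1 mi / 1609 m) = 131.5 mi

132 mi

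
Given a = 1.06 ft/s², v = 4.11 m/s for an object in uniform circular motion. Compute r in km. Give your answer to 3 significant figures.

0.0523 km

Rearranging: r = v²/a.
a = 1.06 ft/s² = 0.3231 m/s²; v = 4.11 m/s.
r = 52.28 m
52.28 m × (1 km / 1000 m) = 0.05228 km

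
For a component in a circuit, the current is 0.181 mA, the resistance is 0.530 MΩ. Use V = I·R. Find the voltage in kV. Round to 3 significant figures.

From Ohm's law: V = IR.
I = 0.181 mA = 1.810×10^-4 A; R = 0.530 MΩ = 5.300×10^5 Ω.
V = 95.93 V
95.93 V × (1 kV / 1000 V) = 0.09593 kV

0.0959 kV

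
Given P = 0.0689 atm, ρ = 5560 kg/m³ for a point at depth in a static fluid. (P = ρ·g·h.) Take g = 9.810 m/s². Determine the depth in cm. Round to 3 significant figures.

Rearranging: h = P/(ρ·g).
P = 0.0689 atm = 6981 Pa; ρ = 5560 kg/m³; g = 9.810 m/s².
h = 0.1280 m
0.1280 m × (1 cm / 0.01000 m) = 12.80 cm

12.8 cm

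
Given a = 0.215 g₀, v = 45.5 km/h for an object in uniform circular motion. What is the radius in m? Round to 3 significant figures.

Rearranging: r = v²/a.
a = 0.215 g₀ = 2.108 m/s²; v = 45.5 km/h = 12.64 m/s.
r = 75.76 m

75.8 m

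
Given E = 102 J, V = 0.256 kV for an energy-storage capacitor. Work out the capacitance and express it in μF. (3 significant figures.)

Solving E = ½C·V² for C: C = 2E/V².
E = 102 J; V = 0.256 kV = 256.0 V.
C = 0.003113 F
0.003113 F × (1 μF / 1.000×10^-6 F) = 3113 μF

3110 μF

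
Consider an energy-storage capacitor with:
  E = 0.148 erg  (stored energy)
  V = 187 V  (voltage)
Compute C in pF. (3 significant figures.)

Rearranging E = ½C·V² for C: C = 2E/V².
E = 0.148 erg = 1.480×10^-8 J; V = 187 V.
C = 8.465×10^-13 F
8.465×10^-13 F × (1 pF / 1.000×10^-12 F) = 0.8465 pF

0.846 pF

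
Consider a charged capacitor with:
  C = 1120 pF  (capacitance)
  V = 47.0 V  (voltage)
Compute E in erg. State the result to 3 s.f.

E is given directly by: E = ½CV².
C = 1120 pF = 1.120×10^-9 F; V = 47.0 V.
E = 1.237×10^-6 J  (the unit combination reduces to kg·m²/s² = J)
1.237×10^-6 J × (1 erg / 1.000×10^-7 J) = 12.37 erg

12.4 erg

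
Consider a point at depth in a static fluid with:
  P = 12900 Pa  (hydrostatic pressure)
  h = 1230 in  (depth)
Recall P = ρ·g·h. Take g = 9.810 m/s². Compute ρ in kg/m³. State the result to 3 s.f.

42.1 kg/m³

Solving P = ρ·g·h for ρ: ρ = P/(g·h).
P = 12900 Pa; h = 1230 in = 31.24 m; g = 9.810 m/s².
ρ = 42.09 kg/m³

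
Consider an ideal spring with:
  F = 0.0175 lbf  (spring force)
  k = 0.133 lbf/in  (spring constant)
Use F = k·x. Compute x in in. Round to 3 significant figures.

Rearranging F = k·x for x: x = F/k.
F = 0.0175 lbf = 0.07784 N; k = 0.133 lbf/in = 23.29 N/m.
x = 0.003342 m
0.003342 m × (1 in / 0.02540 m) = 0.1316 in

0.132 in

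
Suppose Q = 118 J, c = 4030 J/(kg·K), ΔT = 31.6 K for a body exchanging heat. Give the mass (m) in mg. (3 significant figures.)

Solving Q = m·c·ΔT for m: m = Q/(c·ΔT).
Q = 118 J; c = 4030 J/(kg·K); ΔT = 31.6 K.
m = 9.266×10^-4 kg
9.266×10^-4 kg × (1 mg / 1.000×10^-6 kg) = 926.6 mg

927 mg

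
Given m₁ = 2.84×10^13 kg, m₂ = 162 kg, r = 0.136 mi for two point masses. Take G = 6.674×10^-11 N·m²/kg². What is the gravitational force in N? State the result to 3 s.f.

6.41 N

From Newton's law of gravitation: F = Gm₁m₂/r².
m₁ = 2.84×10^13 kg; m₂ = 162 kg; r = 0.136 mi = 218.9 m; G = 6.674×10^-11 N·m²/kg².
F = 6.410 N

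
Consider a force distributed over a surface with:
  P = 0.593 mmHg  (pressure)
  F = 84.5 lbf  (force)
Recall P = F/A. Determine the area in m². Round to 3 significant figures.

4.75 m²

Rearranging: A = F/P.
P = 0.593 mmHg = 79.06 Pa; F = 84.5 lbf = 375.9 N.
A = 4.754 m²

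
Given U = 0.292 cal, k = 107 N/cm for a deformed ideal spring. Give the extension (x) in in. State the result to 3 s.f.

0.595 in

Rearranging U = ½k·x² for x: x = √(2U/k).
U = 0.292 cal = 1.222 J; k = 107 N/cm = 10700 N/m.
x = 0.01511 m
0.01511 m × (1 in / 0.02540 m) = 0.5949 in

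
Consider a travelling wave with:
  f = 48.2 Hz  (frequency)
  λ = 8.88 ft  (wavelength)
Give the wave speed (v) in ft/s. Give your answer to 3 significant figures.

Directly: v = fλ.
f = 48.2 Hz; λ = 8.88 ft = 2.707 m.
v = 130.5 m/s
130.5 m/s × (1 ft/s / 0.3048 m/s) = 428.0 ft/s

428 ft/s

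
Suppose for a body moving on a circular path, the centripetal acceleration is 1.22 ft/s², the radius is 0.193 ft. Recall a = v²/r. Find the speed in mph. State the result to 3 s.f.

0.331 mph

Rearranging a = v²/r for v: v = √(a·r).
a = 1.22 ft/s² = 0.3719 m/s²; r = 0.193 ft = 0.05883 m.
v = 0.1479 m/s
0.1479 m/s × (1 mph / 0.4470 m/s) = 0.3308 mph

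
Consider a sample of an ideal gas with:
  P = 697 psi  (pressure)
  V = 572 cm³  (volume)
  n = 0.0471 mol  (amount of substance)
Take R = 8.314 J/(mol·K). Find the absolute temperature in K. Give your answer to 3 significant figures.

Rearranging: T = PV/(nR).
P = 697 psi = 4.806×10^6 Pa; V = 572 cm³ = 5.720×10^-4 m³; n = 0.0471 mol; R = 8.314 J/(mol·K).
T = 7020 K

7020 K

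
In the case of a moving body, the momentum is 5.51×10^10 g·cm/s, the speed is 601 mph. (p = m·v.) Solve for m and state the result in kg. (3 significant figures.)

Rearranging: m = p/v.
p = 5.51×10^10 g·cm/s = 5.510×10^5 kg·m/s; v = 601 mph = 268.7 m/s.
m = 2051 kg

2050 kg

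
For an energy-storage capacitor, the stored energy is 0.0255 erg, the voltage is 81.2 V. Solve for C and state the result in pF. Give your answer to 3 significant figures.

0.773 pF

Rearranging E = ½C·V² for C: C = 2E/V².
E = 0.0255 erg = 2.550×10^-9 J; V = 81.2 V.
C = 7.735×10^-13 F
7.735×10^-13 F × (1 pF / 1.000×10^-12 F) = 0.7735 pF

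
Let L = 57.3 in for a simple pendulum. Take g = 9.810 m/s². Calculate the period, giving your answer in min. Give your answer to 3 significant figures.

Directly: T = 2π√(L/g).
L = 57.3 in = 1.455 m; g = 9.810 m/s².
T = 2.420 s
2.420 s × (1 min / 60.00 s) = 0.04034 min

0.0403 min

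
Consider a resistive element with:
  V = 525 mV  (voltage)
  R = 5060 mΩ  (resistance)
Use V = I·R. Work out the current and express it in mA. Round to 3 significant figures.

104 mA

Rearranging V = I·R for I: I = V/R.
V = 525 mV = 0.5250 V; R = 5060 mΩ = 5.060 Ω.
I = 0.1038 A
0.1038 A × (1 mA / 0.001000 A) = 103.8 mA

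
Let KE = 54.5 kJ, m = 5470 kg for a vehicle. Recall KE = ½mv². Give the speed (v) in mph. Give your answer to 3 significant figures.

Solving KE = ½mv² for v: v = √(2·KE/m).
KE = 54.5 kJ = 54500 J; m = 5470 kg.
v = 4.464 m/s
4.464 m/s × (1 mph / 0.4470 m/s) = 9.986 mph

9.99 mph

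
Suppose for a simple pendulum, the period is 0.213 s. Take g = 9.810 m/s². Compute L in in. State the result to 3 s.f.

Rearranging T = 2π√(L/g) for L: L = g·(T/2π)².
T = 0.213 s; g = 9.810 m/s².
L = 0.01127 m
0.01127 m × (1 in / 0.02540 m) = 0.4438 in

0.444 in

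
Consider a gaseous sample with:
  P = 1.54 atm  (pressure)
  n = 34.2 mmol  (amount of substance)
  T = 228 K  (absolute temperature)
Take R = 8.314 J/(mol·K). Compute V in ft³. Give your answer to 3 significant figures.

0.0147 ft³

From the ideal-gas law: V = nRT/P.
P = 1.54 atm = 1.560×10^5 Pa; n = 34.2 mmol = 0.03420 mol; T = 228 K; R = 8.314 J/(mol·K).
V = 4.155×10^-4 m³
4.155×10^-4 m³ × (1 ft³ / 0.02832 m³) = 0.01467 ft³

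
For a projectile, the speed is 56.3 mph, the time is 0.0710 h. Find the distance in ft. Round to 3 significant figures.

Rearranging: d = v·t.
v = 56.3 mph = 25.17 m/s; t = 0.0710 h = 255.6 s.
d = 6433 m
6433 m × (1 ft / 0.3048 m) = 21106 ft

21100 ft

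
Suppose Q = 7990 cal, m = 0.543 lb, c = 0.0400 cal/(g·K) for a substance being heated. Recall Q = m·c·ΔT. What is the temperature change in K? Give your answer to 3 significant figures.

Rearranging Q = m·c·ΔT for ΔT: ΔT = Q/(m·c).
Q = 7990 cal = 33430 J; m = 0.543 lb = 0.2463 kg; c = 0.0400 cal/(g·K) = 167.4 J/(kg·K).
ΔT = 811.0 K

811 K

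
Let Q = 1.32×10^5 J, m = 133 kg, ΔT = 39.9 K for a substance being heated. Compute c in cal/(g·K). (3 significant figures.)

0.00595 cal/(g·K)

Rearranging: c = Q/(m·ΔT).
Q = 1.32×10^5 J; m = 133 kg; ΔT = 39.9 K.
c = 24.87 J/(kg·K)
24.87 J/(kg·K) × (1 cal/(g·K) / 4184 J/(kg·K)) = 0.005945 cal/(g·K)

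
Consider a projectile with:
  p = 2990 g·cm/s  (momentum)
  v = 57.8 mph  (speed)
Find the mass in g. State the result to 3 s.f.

Rearranging p = m·v for m: m = p/v.
p = 2990 g·cm/s = 0.02990 kg·m/s; v = 57.8 mph = 25.84 m/s.
m = 0.001157 kg
0.001157 kg × (1 g / 0.001000 kg) = 1.157 g

1.16 g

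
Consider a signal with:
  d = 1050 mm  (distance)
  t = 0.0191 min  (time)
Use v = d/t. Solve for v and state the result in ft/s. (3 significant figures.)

Directly: v = d/t.
d = 1050 mm = 1.050 m; t = 0.0191 min = 1.146 s.
v = 0.9162 m/s
0.9162 m/s × (1 ft/s / 0.3048 m/s) = 3.006 ft/s

3.01 ft/s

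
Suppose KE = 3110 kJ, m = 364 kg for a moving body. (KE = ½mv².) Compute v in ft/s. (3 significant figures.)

Solving KE = ½mv² for v: v = √(2·KE/m).
KE = 3110 kJ = 3.110×10^6 J; m = 364 kg.
v = 130.7 m/s
130.7 m/s × (1 ft/s / 0.3048 m/s) = 428.9 ft/s

429 ft/s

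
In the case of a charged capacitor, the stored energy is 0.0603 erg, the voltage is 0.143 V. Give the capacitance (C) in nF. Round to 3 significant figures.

590 nF

Solving E = ½C·V² for C: C = 2E/V².
E = 0.0603 erg = 6.030×10^-9 J; V = 0.143 V.
C = 5.898×10^-7 F
5.898×10^-7 F × (1 nF / 1.000×10^-9 F) = 589.8 nF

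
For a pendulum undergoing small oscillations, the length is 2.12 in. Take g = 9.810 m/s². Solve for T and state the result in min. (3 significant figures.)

0.00776 min

Directly: T = 2π√(L/g).
L = 2.12 in = 0.05385 m; g = 9.810 m/s².
T = 0.4655 s
0.4655 s × (1 min / 60.00 s) = 0.007759 min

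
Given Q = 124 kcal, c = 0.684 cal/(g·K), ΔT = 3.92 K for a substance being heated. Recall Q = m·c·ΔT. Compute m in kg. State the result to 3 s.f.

46.2 kg

Rearranging: m = Q/(c·ΔT).
Q = 124 kcal = 5.188×10^5 J; c = 0.684 cal/(g·K) = 2862 J/(kg·K); ΔT = 3.92 K.
m = 46.25 kg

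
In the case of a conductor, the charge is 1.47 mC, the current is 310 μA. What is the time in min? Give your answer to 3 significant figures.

Rearranging: t = q/I.
q = 1.47 mC = 0.001470 C; I = 310 μA = 3.100×10^-4 A.
t = 4.742 s
4.742 s × (1 min / 60.00 s) = 0.07903 min

0.0790 min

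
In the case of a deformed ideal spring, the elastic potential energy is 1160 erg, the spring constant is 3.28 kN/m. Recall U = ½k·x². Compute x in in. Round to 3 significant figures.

0.0105 in

Rearranging U = ½k·x² for x: x = √(2U/k).
U = 1160 erg = 1.160×10^-4 J; k = 3.28 kN/m = 3280 N/m.
x = 2.660×10^-4 m
2.660×10^-4 m × (1 in / 0.02540 m) = 0.01047 in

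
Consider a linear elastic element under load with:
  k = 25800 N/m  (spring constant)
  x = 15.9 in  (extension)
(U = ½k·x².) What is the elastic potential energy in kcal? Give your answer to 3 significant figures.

U is given directly by: U = ½kx².
k = 25800 N/m; x = 15.9 in = 0.4039 m.
U = 2104 J
2104 J × (1 kcal / 4184 J) = 0.5029 kcal

0.503 kcal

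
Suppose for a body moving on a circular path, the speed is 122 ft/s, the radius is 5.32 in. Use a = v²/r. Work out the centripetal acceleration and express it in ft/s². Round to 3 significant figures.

33600 ft/s²

a is given directly by: a = v²/r.
v = 122 ft/s = 37.19 m/s; r = 5.32 in = 0.1351 m.
a = 10233 m/s²
10233 m/s² × (1 ft/s² / 0.3048 m/s²) = 33573 ft/s²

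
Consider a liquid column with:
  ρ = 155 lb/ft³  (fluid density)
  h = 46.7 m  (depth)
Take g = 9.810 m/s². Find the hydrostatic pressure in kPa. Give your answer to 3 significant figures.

1140 kPa

Directly: P = ρgh.
ρ = 155 lb/ft³ = 2483 kg/m³; h = 46.7 m; g = 9.810 m/s².
P = 1.137×10^6 Pa
1.137×10^6 Pa × (1 kPa / 1000 Pa) = 1137 kPa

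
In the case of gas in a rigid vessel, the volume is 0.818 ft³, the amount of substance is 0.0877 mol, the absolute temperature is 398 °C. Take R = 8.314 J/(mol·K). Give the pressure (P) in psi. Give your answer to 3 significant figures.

Directly: P = nRT/V.
V = 0.818 ft³ = 0.02316 m³; n = 0.0877 mol; T = 398 °C = 671.1 K; R = 8.314 J/(mol·K).
P = 21127 Pa
21127 Pa × (1 psi / 6895 Pa) = 3.064 psi

3.06 psi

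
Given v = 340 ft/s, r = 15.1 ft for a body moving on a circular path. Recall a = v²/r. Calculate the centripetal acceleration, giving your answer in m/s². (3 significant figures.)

2330 m/s²

a is given directly by: a = v²/r.
v = 340 ft/s = 103.6 m/s; r = 15.1 ft = 4.602 m.
a = 2333 m/s²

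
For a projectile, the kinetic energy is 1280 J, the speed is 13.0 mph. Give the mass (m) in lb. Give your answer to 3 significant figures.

Rearranging: m = 2·KE/v².
KE = 1280 J; v = 13.0 mph = 5.812 m/s.
m = 75.80 kg
75.80 kg × (1 lb / 0.4536 kg) = 167.1 lb

167 lb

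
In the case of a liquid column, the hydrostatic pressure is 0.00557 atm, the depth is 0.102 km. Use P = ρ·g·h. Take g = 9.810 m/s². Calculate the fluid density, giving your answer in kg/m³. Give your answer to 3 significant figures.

0.564 kg/m³

Rearranging P = ρ·g·h for ρ: ρ = P/(g·h).
P = 0.00557 atm = 564.4 Pa; h = 0.102 km = 102.0 m; g = 9.810 m/s².
ρ = 0.5640 kg/m³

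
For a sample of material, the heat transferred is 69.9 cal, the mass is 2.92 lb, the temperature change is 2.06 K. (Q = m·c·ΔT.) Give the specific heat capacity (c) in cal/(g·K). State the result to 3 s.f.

Solving Q = m·c·ΔT for c: c = Q/(m·ΔT).
Q = 69.9 cal = 292.5 J; m = 2.92 lb = 1.324 kg; ΔT = 2.06 K.
c = 107.2 J/(kg·K)
107.2 J/(kg·K) × (1 cal/(g·K) / 4184 J/(kg·K)) = 0.02562 cal/(g·K)

0.0256 cal/(g·K)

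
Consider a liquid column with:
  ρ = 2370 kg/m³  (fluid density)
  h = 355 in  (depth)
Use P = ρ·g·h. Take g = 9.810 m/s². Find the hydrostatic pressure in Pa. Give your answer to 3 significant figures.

Directly: P = ρgh.
ρ = 2370 kg/m³; h = 355 in = 9.017 m; g = 9.810 m/s².
P = 2.096×10^5 Pa  (the unit combination reduces to kg/(m·s²) = Pa)

2.10×10^5 Pa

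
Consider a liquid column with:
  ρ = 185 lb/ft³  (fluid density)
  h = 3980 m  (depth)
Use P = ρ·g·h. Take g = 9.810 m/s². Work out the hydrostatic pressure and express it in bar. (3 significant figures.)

Directly: P = ρgh.
ρ = 185 lb/ft³ = 2963 kg/m³; h = 3980 m; g = 9.810 m/s².
P = 1.157×10^8 Pa
1.157×10^8 Pa × (1 bar / 1.000×10^5 Pa) = 1157 bar

1160 bar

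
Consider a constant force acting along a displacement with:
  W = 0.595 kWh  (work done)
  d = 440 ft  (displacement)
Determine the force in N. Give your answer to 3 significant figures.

Rearranging: F = W/d.
W = 0.595 kWh = 2.142×10^6 J; d = 440 ft = 134.1 m.
F = 15972 N  (the unit combination reduces to kg·m/s² = N)

16000 N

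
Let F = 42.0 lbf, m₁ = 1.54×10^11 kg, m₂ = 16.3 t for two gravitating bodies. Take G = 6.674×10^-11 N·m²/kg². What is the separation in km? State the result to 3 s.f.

From Newton's law of gravitation: r = √(G·m₁m₂/F).
F = 42.0 lbf = 186.8 N; m₁ = 1.54×10^11 kg; m₂ = 16.3 t = 16300 kg; G = 6.674×10^-11 N·m²/kg².
r = 29.95 m
29.95 m × (1 km / 1000 m) = 0.02995 km

0.0299 km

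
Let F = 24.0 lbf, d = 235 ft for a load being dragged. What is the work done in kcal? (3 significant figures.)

1.83 kcal

W is given directly by: W = F·d.
F = 24.0 lbf = 106.8 N; d = 235 ft = 71.63 m.
W = 7647 J
7647 J × (1 kcal / 4184 J) = 1.828 kcal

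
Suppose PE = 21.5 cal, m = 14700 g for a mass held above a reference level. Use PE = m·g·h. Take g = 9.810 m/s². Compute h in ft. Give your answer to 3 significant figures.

2.05 ft

Solving PE = m·g·h for h: h = PE/(m·g).
PE = 21.5 cal = 89.96 J; m = 14700 g = 14.70 kg; g = 9.810 m/s².
h = 0.6238 m
0.6238 m × (1 ft / 0.3048 m) = 2.047 ft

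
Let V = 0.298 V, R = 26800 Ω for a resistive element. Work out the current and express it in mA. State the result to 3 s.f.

0.0111 mA

From Ohm's law: I = V/R.
V = 0.298 V; R = 26800 Ω.
I = 1.112×10^-5 A
1.112×10^-5 A × (1 mA / 0.001000 A) = 0.01112 mA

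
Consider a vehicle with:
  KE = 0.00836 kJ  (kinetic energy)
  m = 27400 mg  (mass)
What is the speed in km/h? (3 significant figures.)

88.9 km/h

Solving KE = ½mv² for v: v = √(2·KE/m).
KE = 0.00836 kJ = 8.360 J; m = 27400 mg = 0.02740 kg.
v = 24.70 m/s
24.70 m/s × (1 km/h / 0.2778 m/s) = 88.93 km/h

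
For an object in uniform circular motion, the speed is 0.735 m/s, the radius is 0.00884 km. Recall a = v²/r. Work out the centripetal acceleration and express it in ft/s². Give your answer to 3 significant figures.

0.200 ft/s²

a is given directly by: a = v²/r.
v = 0.735 m/s; r = 0.00884 km = 8.840 m.
a = 0.06111 m/s²
0.06111 m/s² × (1 ft/s² / 0.3048 m/s²) = 0.2005 ft/s²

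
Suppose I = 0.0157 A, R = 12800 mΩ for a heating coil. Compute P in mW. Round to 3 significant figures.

Directly: P = I²R.
I = 0.0157 A; R = 12800 mΩ = 12.80 Ω.
P = 0.003155 W  (the unit combination reduces to kg·m²/s³ = W)
0.003155 W × (1 mW / 0.001000 W) = 3.155 mW

3.16 mW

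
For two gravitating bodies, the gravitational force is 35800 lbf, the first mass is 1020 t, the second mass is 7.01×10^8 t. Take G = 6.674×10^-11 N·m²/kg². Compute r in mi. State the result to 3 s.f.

0.0108 mi

Rearranging: r = √(G·m₁m₂/F).
F = 35800 lbf = 1.592×10^5 N; m₁ = 1020 t = 1.020×10^6 kg; m₂ = 7.01×10^8 t = 7.010×10^11 kg; G = 6.674×10^-11 N·m²/kg².
r = 17.31 m
17.31 m × (1 mi / 1609 m) = 0.01076 mi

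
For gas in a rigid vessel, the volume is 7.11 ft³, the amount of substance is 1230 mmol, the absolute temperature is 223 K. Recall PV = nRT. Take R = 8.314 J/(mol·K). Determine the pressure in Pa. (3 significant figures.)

11300 Pa

From the ideal-gas law: P = nRT/V.
V = 7.11 ft³ = 0.2013 m³; n = 1230 mmol = 1.230 mol; T = 223 K; R = 8.314 J/(mol·K).
P = 11327 Pa  (the unit combination reduces to kg/(m·s²) = Pa)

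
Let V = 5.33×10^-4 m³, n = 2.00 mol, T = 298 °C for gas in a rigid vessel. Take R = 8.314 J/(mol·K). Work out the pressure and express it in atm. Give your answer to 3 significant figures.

P is given directly by: P = nRT/V.
V = 5.33×10^-4 m³; n = 2.00 mol; T = 298 °C = 571.1 K; R = 8.314 J/(mol·K).
P = 1.782×10^7 Pa  (the unit combination reduces to kg/(m·s²) = Pa)
1.782×10^7 Pa × (1 atm / 1.013×10^5 Pa) = 175.9 atm

176 atm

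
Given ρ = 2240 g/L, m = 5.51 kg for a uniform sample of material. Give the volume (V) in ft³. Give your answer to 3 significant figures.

0.0869 ft³

Rearranging: V = m/ρ.
ρ = 2240 g/L = 2240 kg/m³; m = 5.51 kg.
V = 0.002460 m³
0.002460 m³ × (1 ft³ / 0.02832 m³) = 0.08687 ft³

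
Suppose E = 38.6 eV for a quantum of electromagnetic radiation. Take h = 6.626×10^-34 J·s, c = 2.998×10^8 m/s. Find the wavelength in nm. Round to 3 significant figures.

Rearranging E = h·c/λ for λ: λ = hc/E.
E = 38.6 eV = 6.184×10^-18 J; h = 6.626×10^-34 J·s; c = 2.998×10^8 m/s.
λ = 3.212×10^-8 m
3.212×10^-8 m × (1 nm / 1.000×10^-9 m) = 32.12 nm

32.1 nm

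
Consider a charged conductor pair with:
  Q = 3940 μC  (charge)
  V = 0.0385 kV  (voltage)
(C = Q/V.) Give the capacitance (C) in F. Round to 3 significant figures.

1.02×10^-4 F

Directly: C = Q/V.
Q = 3940 μC = 0.003940 C; V = 0.0385 kV = 38.50 V.
C = 1.023×10^-4 F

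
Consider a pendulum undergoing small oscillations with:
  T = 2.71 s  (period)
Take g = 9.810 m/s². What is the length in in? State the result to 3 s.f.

71.8 in

Rearranging T = 2π√(L/g) for L: L = g·(T/2π)².
T = 2.71 s; g = 9.810 m/s².
L = 1.825 m
1.825 m × (1 in / 0.02540 m) = 71.85 in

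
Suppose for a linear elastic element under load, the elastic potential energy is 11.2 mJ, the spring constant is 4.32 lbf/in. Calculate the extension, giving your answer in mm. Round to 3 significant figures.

5.44 mm

Rearranging U = ½k·x² for x: x = √(2U/k).
U = 11.2 mJ = 0.01120 J; k = 4.32 lbf/in = 756.5 N/m.
x = 0.005441 m
0.005441 m × (1 mm / 0.001000 m) = 5.441 mm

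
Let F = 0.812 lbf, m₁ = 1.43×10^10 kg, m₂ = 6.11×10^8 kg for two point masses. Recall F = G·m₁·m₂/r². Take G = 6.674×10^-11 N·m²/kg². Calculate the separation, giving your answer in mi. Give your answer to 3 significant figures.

7.90 mi

Solving F = G·m₁·m₂/r² for r: r = √(G·m₁m₂/F).
F = 0.812 lbf = 3.612 N; m₁ = 1.43×10^10 kg; m₂ = 6.11×10^8 kg; G = 6.674×10^-11 N·m²/kg².
r = 12706 m
12706 m × (1 mi / 1609 m) = 7.895 mi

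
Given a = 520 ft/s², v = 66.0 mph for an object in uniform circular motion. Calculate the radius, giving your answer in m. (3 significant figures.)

Rearranging: r = v²/a.
a = 520 ft/s² = 158.5 m/s²; v = 66.0 mph = 29.50 m/s.
r = 5.492 m

5.49 m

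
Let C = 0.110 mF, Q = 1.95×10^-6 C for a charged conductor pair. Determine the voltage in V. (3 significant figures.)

0.0177 V

Solving C = Q/V for V: V = Q/C.
C = 0.110 mF = 1.100×10^-4 F; Q = 1.95×10^-6 C.
V = 0.01773 V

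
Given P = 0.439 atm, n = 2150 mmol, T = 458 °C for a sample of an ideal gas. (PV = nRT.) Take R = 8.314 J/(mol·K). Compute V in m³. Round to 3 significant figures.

From the ideal-gas law: V = nRT/P.
P = 0.439 atm = 44482 Pa; n = 2150 mmol = 2.150 mol; T = 458 °C = 731.1 K; R = 8.314 J/(mol·K).
V = 0.2938 m³

0.294 m³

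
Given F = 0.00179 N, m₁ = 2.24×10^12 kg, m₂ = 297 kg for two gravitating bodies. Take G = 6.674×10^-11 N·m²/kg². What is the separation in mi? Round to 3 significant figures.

3.09 mi

Solving F = G·m₁·m₂/r² for r: r = √(G·m₁m₂/F).
F = 0.00179 N; m₁ = 2.24×10^12 kg; m₂ = 297 kg; G = 6.674×10^-11 N·m²/kg².
r = 4980 m
4980 m × (1 mi / 1609 m) = 3.095 mi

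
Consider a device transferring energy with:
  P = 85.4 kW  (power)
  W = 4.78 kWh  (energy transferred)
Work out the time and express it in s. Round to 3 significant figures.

Rearranging: t = W/P.
P = 85.4 kW = 85400 W; W = 4.78 kWh = 1.721×10^7 J.
t = 201.5 s

201 s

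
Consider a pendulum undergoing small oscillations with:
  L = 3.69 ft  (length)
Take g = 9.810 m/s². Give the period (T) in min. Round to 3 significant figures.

0.0355 min

T is given directly by: T = 2π√(L/g).
L = 3.69 ft = 1.125 m; g = 9.810 m/s².
T = 2.127 s
2.127 s × (1 min / 60.00 s) = 0.03546 min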